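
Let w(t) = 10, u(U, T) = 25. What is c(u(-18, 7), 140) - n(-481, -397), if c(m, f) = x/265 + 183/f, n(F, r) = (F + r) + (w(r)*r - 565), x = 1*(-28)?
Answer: 8034675/1484 ≈ 5414.2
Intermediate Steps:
x = -28
n(F, r) = -565 + F + 11*r (n(F, r) = (F + r) + (10*r - 565) = (F + r) + (-565 + 10*r) = -565 + F + 11*r)
c(m, f) = -28/265 + 183/f
c(u(-18, 7), 140) - n(-481, -397) = (-28/265 + 183/140) - (-565 - 481 + 11*(-397)) = (-28/265 + 183*(1/140)) - (-565 - 481 - 4367) = (-28/265 + 183/140) - 1*(-5413) = 1783/1484 + 5413 = 8034675/1484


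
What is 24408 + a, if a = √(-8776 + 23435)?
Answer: 24408 + √14659 ≈ 24529.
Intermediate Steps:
a = √14659 ≈ 121.07
24408 + a = 24408 + √14659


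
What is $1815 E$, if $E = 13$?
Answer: $23595$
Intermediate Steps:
$1815 E = 1815 \cdot 13 = 23595$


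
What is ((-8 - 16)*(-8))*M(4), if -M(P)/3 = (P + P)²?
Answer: -36864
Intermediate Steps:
M(P) = -12*P² (M(P) = -3*(P + P)² = -3*4*P² = -12*P²)
((-8 - 16)*(-8))*M(4) = ((-8 - 16)*(-8))*(-12*4²) = (-24*(-8))*(-12*16) = 192*(-192) = -36864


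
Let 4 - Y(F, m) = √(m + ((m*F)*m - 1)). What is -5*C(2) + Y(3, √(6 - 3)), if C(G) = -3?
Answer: 19 - √(8 + √3) ≈ 15.880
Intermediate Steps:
Y(F, m) = 4 - √(-1 + m + F*m²) (Y(F, m) = 4 - √(m + ((m*F)*m - 1)) = 4 - √(m + ((F*m)*m - 1)) = 4 - √(m + (F*m² - 1)) = 4 - √(m + (-1 + F*m²)) = 4 - √(-1 + m + F*m²))
-5*C(2) + Y(3, √(6 - 3)) = -5*(-3) + (4 - √(-1 + √(6 - 3) + 3*(√(6 - 3))²)) = 15 + (4 - √(-1 + √3 + 3*(√3)²)) = 15 + (4 - √(-1 + √3 + 3*3)) = 15 + (4 - √(-1 + √3 + 9)) = 15 + (4 - √(8 + √3)) = 19 - √(8 + √3)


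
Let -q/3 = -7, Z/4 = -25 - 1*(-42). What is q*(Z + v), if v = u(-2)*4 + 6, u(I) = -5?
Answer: 1134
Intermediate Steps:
Z = 68 (Z = 4*(-25 - 1*(-42)) = 4*(-25 + 42) = 4*17 = 68)
q = 21 (q = -3*(-7) = 21)
v = -14 (v = -5*4 + 6 = -20 + 6 = -14)
q*(Z + v) = 21*(68 - 14) = 21*54 = 1134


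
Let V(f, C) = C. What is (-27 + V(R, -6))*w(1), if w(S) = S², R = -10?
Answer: -33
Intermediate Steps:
(-27 + V(R, -6))*w(1) = (-27 - 6)*1² = -33*1 = -33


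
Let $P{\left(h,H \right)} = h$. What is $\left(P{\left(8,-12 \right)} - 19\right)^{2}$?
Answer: $121$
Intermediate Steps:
$\left(P{\left(8,-12 \right)} - 19\right)^{2} = \left(8 - 19\right)^{2} = \left(-11\right)^{2} = 121$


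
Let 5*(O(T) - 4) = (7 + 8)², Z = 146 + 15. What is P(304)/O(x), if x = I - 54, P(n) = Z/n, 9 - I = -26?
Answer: 23/2128 ≈ 0.010808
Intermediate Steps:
I = 35 (I = 9 - 1*(-26) = 9 + 26 = 35)
Z = 161
P(n) = 161/n
x = -19 (x = 35 - 54 = -19)
O(T) = 49 (O(T) = 4 + (7 + 8)²/5 = 4 + (⅕)*15² = 4 + (⅕)*225 = 4 + 45 = 49)
P(304)/O(x) = (161/304)/49 = (161*(1/304))*(1/49) = (161/304)*(1/49) = 23/2128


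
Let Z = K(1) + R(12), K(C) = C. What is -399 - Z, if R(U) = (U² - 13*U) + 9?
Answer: -397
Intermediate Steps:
R(U) = 9 + U² - 13*U
Z = -2 (Z = 1 + (9 + 12² - 13*12) = 1 + (9 + 144 - 156) = 1 - 3 = -2)
-399 - Z = -399 - 1*(-2) = -399 + 2 = -397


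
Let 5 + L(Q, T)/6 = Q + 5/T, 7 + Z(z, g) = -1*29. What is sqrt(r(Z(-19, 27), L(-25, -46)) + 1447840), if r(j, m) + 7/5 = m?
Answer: 2*sqrt(4786319090)/115 ≈ 1203.2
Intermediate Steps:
Z(z, g) = -36 (Z(z, g) = -7 - 1*29 = -7 - 29 = -36)
L(Q, T) = -30 + 6*Q + 30/T (L(Q, T) = -30 + 6*(Q + 5/T) = -30 + (6*Q + 30/T) = -30 + 6*Q + 30/T)
r(j, m) = -7/5 + m
sqrt(r(Z(-19, 27), L(-25, -46)) + 1447840) = sqrt((-7/5 + (-30 + 6*(-25) + 30/(-46))) + 1447840) = sqrt((-7/5 + (-30 - 150 + 30*(-1/46))) + 1447840) = sqrt((-7/5 + (-30 - 150 - 15/23)) + 1447840) = sqrt((-7/5 - 4155/23) + 1447840) = sqrt(-20936/115 + 1447840) = sqrt(166480664/115) = 2*sqrt(4786319090)/115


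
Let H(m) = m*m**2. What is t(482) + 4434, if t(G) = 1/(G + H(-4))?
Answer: 1853413/418 ≈ 4434.0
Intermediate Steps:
H(m) = m**3
t(G) = 1/(-64 + G) (t(G) = 1/(G + (-4)**3) = 1/(G - 64) = 1/(-64 + G))
t(482) + 4434 = 1/(-64 + 482) + 4434 = 1/418 + 4434 = 1853413/418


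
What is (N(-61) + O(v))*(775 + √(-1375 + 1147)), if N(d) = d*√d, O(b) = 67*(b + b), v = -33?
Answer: -(775 + 2*I*√57)*(4422 + 61*I*√61) ≈ -3.4199e+6 - 4.36e+5*I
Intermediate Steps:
O(b) = 134*b (O(b) = 67*(2*b) = 134*b)
N(d) = d^(3/2)
(N(-61) + O(v))*(775 + √(-1375 + 1147)) = ((-61)^(3/2) + 134*(-33))*(775 + √(-1375 + 1147)) = (-61*I*√61 - 4422)*(775 + √(-228)) = (-4422 - 61*I*√61)*(775 + 2*I*√57)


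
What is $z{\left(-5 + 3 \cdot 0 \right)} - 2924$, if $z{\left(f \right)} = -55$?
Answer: $-2979$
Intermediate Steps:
$z{\left(-5 + 3 \cdot 0 \right)} - 2924 = -55 - 2924 = -2979$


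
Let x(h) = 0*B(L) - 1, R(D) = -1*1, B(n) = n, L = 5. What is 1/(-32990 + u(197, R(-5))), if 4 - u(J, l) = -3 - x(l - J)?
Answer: -1/32984 ≈ -3.0318e-5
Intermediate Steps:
R(D) = -1
x(h) = -1 (x(h) = 0*5 - 1 = 0 - 1 = -1)
u(J, l) = 6 (u(J, l) = 4 - (-3 - 1*(-1)) = 4 - (-3 + 1) = 4 - 1*(-2) = 4 + 2 = 6)
1/(-32990 + u(197, R(-5))) = 1/(-32990 + 6) = 1/(-32984) = -1/32984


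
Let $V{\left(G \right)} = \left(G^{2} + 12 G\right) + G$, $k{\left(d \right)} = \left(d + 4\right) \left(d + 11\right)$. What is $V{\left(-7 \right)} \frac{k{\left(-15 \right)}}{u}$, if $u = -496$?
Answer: $\frac{231}{62} \approx 3.7258$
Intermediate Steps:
$k{\left(d \right)} = \left(4 + d\right) \left(11 + d\right)$
$V{\left(G \right)} = G^{2} + 13 G$
$V{\left(-7 \right)} \frac{k{\left(-15 \right)}}{u} = - 7 \left(13 - 7\right) \frac{44 + \left(-15\right)^{2} + 15 \left(-15\right)}{-496} = \left(-7\right) 6 \left(44 + 225 - 225\right) \left(- \frac{1}{496}\right) = - 42 \cdot 44 \left(- \frac{1}{496}\right) = \left(-42\right) \left(- \frac{11}{124}\right) = \frac{231}{62}$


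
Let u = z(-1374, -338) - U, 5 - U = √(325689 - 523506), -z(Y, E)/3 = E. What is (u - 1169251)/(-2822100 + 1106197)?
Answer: 1168242/1715903 - I*√197817/1715903 ≈ 0.68083 - 0.0002592*I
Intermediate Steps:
z(Y, E) = -3*E
U = 5 - I*√197817 (U = 5 - √(325689 - 523506) = 5 - √(-197817) = 5 - I*√197817 ≈ 5.0 - 444.77*I)
u = 1009 + I*√197817 (u = -3*(-338) - (5 - I*√197817) = 1014 + (-5 + I*√197817) = 1009 + I*√197817 ≈ 1009.0 + 444.77*I)
(u - 1169251)/(-2822100 + 1106197) = ((1009 + I*√197817) - 1169251)/(-2822100 + 1106197) = (-1168242 + I*√197817)/(-1715903) = (-1168242 + I*√197817)*(-1/1715903) = 1168242/1715903 - I*√197817/1715903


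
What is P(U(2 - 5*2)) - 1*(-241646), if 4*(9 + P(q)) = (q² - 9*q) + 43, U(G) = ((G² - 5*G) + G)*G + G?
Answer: 1575751/4 ≈ 3.9394e+5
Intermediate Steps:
U(G) = G + G*(G² - 4*G) (U(G) = (G² - 4*G)*G + G = G*(G² - 4*G) + G = G + G*(G² - 4*G))
P(q) = 7/4 - 9*q/4 + q²/4 (P(q) = -9 + ((q² - 9*q) + 43)/4 = -9 + (43 + q² - 9*q)/4 = -9 + (43/4 - 9*q/4 + q²/4) = 7/4 - 9*q/4 + q²/4)
P(U(2 - 5*2)) - 1*(-241646) = (7/4 - 9*(2 - 5*2)*(1 + (2 - 5*2)² - 4*(2 - 5*2))/4 + ((2 - 5*2)*(1 + (2 - 5*2)² - 4*(2 - 5*2)))²/4) - 1*(-241646) = (7/4 - 9*(2 - 10)*(1 + (2 - 10)² - 4*(2 - 10))/4 + ((2 - 10)*(1 + (2 - 10)² - 4*(2 - 10)))²/4) + 241646 = (7/4 - (-18)*(1 + (-8)² - 4*(-8)) + (-8*(1 + (-8)² - 4*(-8)))²/4) + 241646 = (7/4 - (-18)*(1 + 64 + 32) + (-8*(1 + 64 + 32))²/4) + 241646 = (7/4 - (-18)*97 + (-8*97)²/4) + 241646 = (7/4 - 9/4*(-776) + (¼)*(-776)²) + 241646 = (7/4 + 1746 + (¼)*602176) + 241646 = (7/4 + 1746 + 150544) + 241646 = 609167/4 + 241646 = 1575751/4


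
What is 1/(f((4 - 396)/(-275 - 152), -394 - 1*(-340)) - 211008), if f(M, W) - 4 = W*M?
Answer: -61/12874268 ≈ -4.7381e-6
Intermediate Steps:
f(M, W) = 4 + M*W (f(M, W) = 4 + W*M = 4 + M*W)
1/(f((4 - 396)/(-275 - 152), -394 - 1*(-340)) - 211008) = 1/((4 + ((4 - 396)/(-275 - 152))*(-394 - 1*(-340))) - 211008) = 1/((4 + (-392/(-427))*(-394 + 340)) - 211008) = 1/((4 - 392*(-1/427)*(-54)) - 211008) = 1/((4 + (56/61)*(-54)) - 211008) = 1/((4 - 3024/61) - 211008) = 1/(-2780/61 - 211008) = 1/(-12874268/61) = -61/12874268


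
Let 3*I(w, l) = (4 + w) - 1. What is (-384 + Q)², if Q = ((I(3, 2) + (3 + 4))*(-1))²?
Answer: 91809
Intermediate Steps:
I(w, l) = 1 + w/3 (I(w, l) = ((4 + w) - 1)/3 = (3 + w)/3 = 1 + w/3)
Q = 81 (Q = (((1 + (⅓)*3) + (3 + 4))*(-1))² = (((1 + 1) + 7)*(-1))² = ((2 + 7)*(-1))² = (9*(-1))² = (-9)² = 81)
(-384 + Q)² = (-384 + 81)² = (-303)² = 91809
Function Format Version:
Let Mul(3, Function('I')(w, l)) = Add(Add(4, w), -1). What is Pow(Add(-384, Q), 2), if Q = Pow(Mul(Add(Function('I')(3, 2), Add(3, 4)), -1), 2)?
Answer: 91809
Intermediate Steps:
Function('I')(w, l) = Add(1, Mul(Rational(1, 3), w)) (Function('I')(w, l) = Mul(Rational(1, 3), Add(Add(4, w), -1)) = Mul(Rational(1, 3), Add(3, w)) = Add(1, Mul(Rational(1, 3), w)))
Q = 81 (Q = Pow(Mul(Add(Add(1, Mul(Rational(1, 3), 3)), Add(3, 4)), -1), 2) = Pow(Mul(Add(Add(1, 1), 7), -1), 2) = Pow(Mul(Add(2, 7), -1), 2) = Pow(Mul(9, -1), 2) = Pow(-9, 2) = 81)
Pow(Add(-384, Q), 2) = Pow(Add(-384, 81), 2) = Pow(-303, 2) = 91809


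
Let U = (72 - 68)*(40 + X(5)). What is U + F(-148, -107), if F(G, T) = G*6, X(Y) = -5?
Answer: -748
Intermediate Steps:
F(G, T) = 6*G
U = 140 (U = (72 - 68)*(40 - 5) = 4*35 = 140)
U + F(-148, -107) = 140 + 6*(-148) = 140 - 888 = -748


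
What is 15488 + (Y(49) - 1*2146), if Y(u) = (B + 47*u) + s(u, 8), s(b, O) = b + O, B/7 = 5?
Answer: 15737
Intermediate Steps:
B = 35 (B = 7*5 = 35)
s(b, O) = O + b
Y(u) = 43 + 48*u (Y(u) = (35 + 47*u) + (8 + u) = 43 + 48*u)
15488 + (Y(49) - 1*2146) = 15488 + ((43 + 48*49) - 1*2146) = 15488 + ((43 + 2352) - 2146) = 15488 + (2395 - 2146) = 15488 + 249 = 15737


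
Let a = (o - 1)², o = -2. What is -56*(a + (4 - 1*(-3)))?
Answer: -896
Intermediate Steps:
a = 9 (a = (-2 - 1)² = (-3)² = 9)
-56*(a + (4 - 1*(-3))) = -56*(9 + (4 - 1*(-3))) = -56*(9 + (4 + 3)) = -56*(9 + 7) = -56*16 = -896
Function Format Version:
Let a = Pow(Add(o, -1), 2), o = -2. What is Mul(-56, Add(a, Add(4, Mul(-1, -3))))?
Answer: -896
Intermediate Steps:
a = 9 (a = Pow(Add(-2, -1), 2) = Pow(-3, 2) = 9)
Mul(-56, Add(a, Add(4, Mul(-1, -3)))) = Mul(-56, Add(9, Add(4, Mul(-1, -3)))) = Mul(-56, Add(9, Add(4, 3))) = Mul(-56, Add(9, 7)) = Mul(-56, 16) = -896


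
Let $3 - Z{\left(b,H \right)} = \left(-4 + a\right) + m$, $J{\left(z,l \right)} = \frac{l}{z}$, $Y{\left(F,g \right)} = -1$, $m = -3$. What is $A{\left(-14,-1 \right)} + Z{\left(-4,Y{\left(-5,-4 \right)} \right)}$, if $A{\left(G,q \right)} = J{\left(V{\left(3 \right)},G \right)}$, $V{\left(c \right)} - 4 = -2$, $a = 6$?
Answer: $-3$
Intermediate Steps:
$V{\left(c \right)} = 2$ ($V{\left(c \right)} = 4 - 2 = 2$)
$A{\left(G,q \right)} = \frac{G}{2}$
$Z{\left(b,H \right)} = 4$ ($Z{\left(b,H \right)} = 3 - \left(\left(-4 + 6\right) - 3\right) = 3 - \left(2 - 3\right) = 3 - -1 = 3 + 1 = 4$)
$A{\left(-14,-1 \right)} + Z{\left(-4,Y{\left(-5,-4 \right)} \right)} = \frac{1}{2} \left(-14\right) + 4 = -7 + 4 = -3$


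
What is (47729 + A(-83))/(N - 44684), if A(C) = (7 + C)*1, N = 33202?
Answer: -47653/11482 ≈ -4.1502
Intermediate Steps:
A(C) = 7 + C
(47729 + A(-83))/(N - 44684) = (47729 + (7 - 83))/(33202 - 44684) = (47729 - 76)/(-11482) = 47653*(-1/11482) = -47653/11482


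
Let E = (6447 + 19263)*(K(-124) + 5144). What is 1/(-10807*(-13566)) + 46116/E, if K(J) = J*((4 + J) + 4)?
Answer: 281727734053/3066942018149940 ≈ 9.1859e-5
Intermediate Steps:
K(J) = J*(8 + J)
E = 502064880 (E = (6447 + 19263)*(-124*(8 - 124) + 5144) = 25710*(-124*(-116) + 5144) = 25710*(14384 + 5144) = 25710*19528 = 502064880)
1/(-10807*(-13566)) + 46116/E = 1/(-10807*(-13566)) + 46116/502064880 = -1/10807*(-1/13566) + 46116*(1/502064880) = 1/146607762 + 3843/41838740 = 281727734053/3066942018149940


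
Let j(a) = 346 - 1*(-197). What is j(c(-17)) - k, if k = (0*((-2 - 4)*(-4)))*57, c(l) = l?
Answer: 543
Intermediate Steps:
j(a) = 543 (j(a) = 346 + 197 = 543)
k = 0 (k = (0*(-6*(-4)))*57 = (0*24)*57 = 0*57 = 0)
j(c(-17)) - k = 543 - 1*0 = 543 + 0 = 543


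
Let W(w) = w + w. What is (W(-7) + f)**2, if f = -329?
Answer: 117649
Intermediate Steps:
W(w) = 2*w
(W(-7) + f)**2 = (2*(-7) - 329)**2 = (-14 - 329)**2 = (-343)**2 = 117649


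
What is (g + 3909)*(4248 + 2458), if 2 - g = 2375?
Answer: 10300416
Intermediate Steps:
g = -2373 (g = 2 - 1*2375 = 2 - 2375 = -2373)
(g + 3909)*(4248 + 2458) = (-2373 + 3909)*(4248 + 2458) = 1536*6706 = 10300416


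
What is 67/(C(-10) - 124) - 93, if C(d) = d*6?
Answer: -17179/184 ≈ -93.364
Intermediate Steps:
C(d) = 6*d
67/(C(-10) - 124) - 93 = 67/(6*(-10) - 124) - 93 = 67/(-60 - 124) - 93 = 67/(-184) - 93 = -1/184*67 - 93 = -67/184 - 93 = -17179/184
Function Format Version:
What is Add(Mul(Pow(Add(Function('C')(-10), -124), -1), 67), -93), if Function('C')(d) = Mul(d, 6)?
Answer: Rational(-17179, 184) ≈ -93.364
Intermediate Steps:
Function('C')(d) = Mul(6, d)
Add(Mul(Pow(Add(Function('C')(-10), -124), -1), 67), -93) = Add(Mul(Pow(Add(Mul(6, -10), -124), -1), 67), -93) = Add(Mul(Pow(Add(-60, -124), -1), 67), -93) = Add(Mul(Pow(-184, -1), 67), -93) = Add(Mul(Rational(-1, 184), 67), -93) = Add(Rational(-67, 184), -93) = Rational(-17179, 184)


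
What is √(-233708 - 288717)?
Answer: 5*I*√20897 ≈ 722.79*I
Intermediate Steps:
√(-233708 - 288717) = √(-522425) = 5*I*√20897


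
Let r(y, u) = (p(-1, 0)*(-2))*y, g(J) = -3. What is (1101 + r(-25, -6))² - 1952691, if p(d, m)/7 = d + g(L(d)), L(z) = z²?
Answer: -1863290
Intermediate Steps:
p(d, m) = -21 + 7*d (p(d, m) = 7*(d - 3) = 7*(-3 + d) = -21 + 7*d)
r(y, u) = 56*y (r(y, u) = ((-21 + 7*(-1))*(-2))*y = ((-21 - 7)*(-2))*y = (-28*(-2))*y = 56*y)
(1101 + r(-25, -6))² - 1952691 = (1101 + 56*(-25))² - 1952691 = (1101 - 1400)² - 1952691 = (-299)² - 1952691 = 89401 - 1952691 = -1863290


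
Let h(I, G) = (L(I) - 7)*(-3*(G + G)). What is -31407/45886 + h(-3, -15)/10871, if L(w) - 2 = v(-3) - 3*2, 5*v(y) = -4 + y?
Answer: -392634273/498826706 ≈ -0.78712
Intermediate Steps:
v(y) = -4/5 + y/5 (v(y) = (-4 + y)/5 = -4/5 + y/5)
L(w) = -27/5 (L(w) = 2 + ((-4/5 + (1/5)*(-3)) - 3*2) = 2 + ((-4/5 - 3/5) - 6) = 2 + (-7/5 - 6) = 2 - 37/5 = -27/5)
h(I, G) = 372*G/5 (h(I, G) = (-27/5 - 7)*(-3*(G + G)) = -(-186)*2*G/5 = -(-372)*G/5 = 372*G/5)
-31407/45886 + h(-3, -15)/10871 = -31407/45886 + ((372/5)*(-15))/10871 = -31407*1/45886 - 1116*1/10871 = -31407/45886 - 1116/10871 = -392634273/498826706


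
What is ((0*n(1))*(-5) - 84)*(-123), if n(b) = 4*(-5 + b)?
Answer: 10332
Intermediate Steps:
n(b) = -20 + 4*b
((0*n(1))*(-5) - 84)*(-123) = ((0*(-20 + 4*1))*(-5) - 84)*(-123) = ((0*(-20 + 4))*(-5) - 84)*(-123) = ((0*(-16))*(-5) - 84)*(-123) = (0*(-5) - 84)*(-123) = (0 - 84)*(-123) = -84*(-123) = 10332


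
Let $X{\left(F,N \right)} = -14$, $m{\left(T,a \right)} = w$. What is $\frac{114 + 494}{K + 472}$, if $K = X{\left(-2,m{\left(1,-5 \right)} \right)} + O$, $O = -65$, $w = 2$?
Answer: $\frac{608}{393} \approx 1.5471$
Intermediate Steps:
$m{\left(T,a \right)} = 2$
$K = -79$ ($K = -14 - 65 = -79$)
$\frac{114 + 494}{K + 472} = \frac{114 + 494}{-79 + 472} = \frac{608}{393}$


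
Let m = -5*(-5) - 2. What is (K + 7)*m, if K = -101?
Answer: -2162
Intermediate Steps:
m = 23 (m = 25 - 2 = 23)
(K + 7)*m = (-101 + 7)*23 = -94*23 = -2162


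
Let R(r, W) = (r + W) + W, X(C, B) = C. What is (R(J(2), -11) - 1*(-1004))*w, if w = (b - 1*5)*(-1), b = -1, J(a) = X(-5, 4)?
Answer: 5862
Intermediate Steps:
J(a) = -5
R(r, W) = r + 2*W (R(r, W) = (W + r) + W = r + 2*W)
w = 6 (w = (-1 - 1*5)*(-1) = (-1 - 5)*(-1) = -6*(-1) = 6)
(R(J(2), -11) - 1*(-1004))*w = ((-5 + 2*(-11)) - 1*(-1004))*6 = ((-5 - 22) + 1004)*6 = (-27 + 1004)*6 = 977*6 = 5862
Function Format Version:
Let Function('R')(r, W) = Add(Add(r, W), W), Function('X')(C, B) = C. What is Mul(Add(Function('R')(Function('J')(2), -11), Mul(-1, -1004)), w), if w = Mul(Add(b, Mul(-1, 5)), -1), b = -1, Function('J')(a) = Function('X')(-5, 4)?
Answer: 5862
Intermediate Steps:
Function('J')(a) = -5
Function('R')(r, W) = Add(r, Mul(2, W)) (Function('R')(r, W) = Add(Add(W, r), W) = Add(r, Mul(2, W)))
w = 6 (w = Mul(Add(-1, Mul(-1, 5)), -1) = Mul(Add(-1, -5), -1) = Mul(-6, -1) = 6)
Mul(Add(Function('R')(Function('J')(2), -11), Mul(-1, -1004)), w) = Mul(Add(Add(-5, Mul(2, -11)), Mul(-1, -1004)), 6) = Mul(Add(Add(-5, -22), 1004), 6) = Mul(Add(-27, 1004), 6) = Mul(977, 6) = 5862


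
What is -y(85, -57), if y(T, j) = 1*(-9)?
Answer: 9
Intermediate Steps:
y(T, j) = -9
-y(85, -57) = -1*(-9) = 9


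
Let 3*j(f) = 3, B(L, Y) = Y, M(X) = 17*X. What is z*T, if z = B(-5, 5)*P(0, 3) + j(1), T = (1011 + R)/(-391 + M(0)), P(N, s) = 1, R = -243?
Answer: -4608/391 ≈ -11.785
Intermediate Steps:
T = -768/391 (T = (1011 - 243)/(-391 + 17*0) = 768/(-391 + 0) = 768/(-391) = 768*(-1/391) = -768/391 ≈ -1.9642)
j(f) = 1 (j(f) = (⅓)*3 = 1)
z = 6 (z = 5*1 + 1 = 5 + 1 = 6)
z*T = 6*(-768/391) = -4608/391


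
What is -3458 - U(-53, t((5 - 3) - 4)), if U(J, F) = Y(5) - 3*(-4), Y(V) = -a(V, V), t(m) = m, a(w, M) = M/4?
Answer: -13875/4 ≈ -3468.8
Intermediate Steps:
a(w, M) = M/4 (a(w, M) = M*(¼) = M/4)
Y(V) = -V/4
U(J, F) = 43/4 (U(J, F) = -¼*5 - 3*(-4) = -5/4 + 12 = 43/4)
-3458 - U(-53, t((5 - 3) - 4)) = -3458 - 1*43/4 = -3458 - 43/4 = -13875/4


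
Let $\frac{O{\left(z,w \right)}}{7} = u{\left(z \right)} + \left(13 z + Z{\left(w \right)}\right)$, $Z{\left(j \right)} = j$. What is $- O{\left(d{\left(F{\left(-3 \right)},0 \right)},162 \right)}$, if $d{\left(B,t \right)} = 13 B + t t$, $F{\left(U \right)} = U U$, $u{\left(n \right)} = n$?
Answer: $-12600$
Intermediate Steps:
$F{\left(U \right)} = U^{2}$
$d{\left(B,t \right)} = t^{2} + 13 B$ ($d{\left(B,t \right)} = 13 B + t^{2} = t^{2} + 13 B$)
$O{\left(z,w \right)} = 7 w + 98 z$ ($O{\left(z,w \right)} = 7 \left(z + \left(13 z + w\right)\right) = 7 \left(z + \left(w + 13 z\right)\right) = 7 \left(w + 14 z\right) = 7 w + 98 z$)
$- O{\left(d{\left(F{\left(-3 \right)},0 \right)},162 \right)} = - (7 \cdot 162 + 98 \left(0^{2} + 13 \left(-3\right)^{2}\right)) = - (1134 + 98 \left(0 + 13 \cdot 9\right)) = - (1134 + 98 \left(0 + 117\right)) = - (1134 + 98 \cdot 117) = - (1134 + 11466) = \left(-1\right) 12600 = -12600$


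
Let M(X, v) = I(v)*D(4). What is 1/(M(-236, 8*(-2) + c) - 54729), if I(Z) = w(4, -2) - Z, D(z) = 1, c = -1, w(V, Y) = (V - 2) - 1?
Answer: -1/54711 ≈ -1.8278e-5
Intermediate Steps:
w(V, Y) = -3 + V (w(V, Y) = (-2 + V) - 1 = -3 + V)
I(Z) = 1 - Z (I(Z) = (-3 + 4) - Z = 1 - Z)
M(X, v) = 1 - v (M(X, v) = (1 - v)*1 = 1 - v)
1/(M(-236, 8*(-2) + c) - 54729) = 1/((1 - (8*(-2) - 1)) - 54729) = 1/((1 - (-16 - 1)) - 54729) = 1/((1 - 1*(-17)) - 54729) = 1/((1 + 17) - 54729) = 1/(18 - 54729) = 1/(-54711) = -1/54711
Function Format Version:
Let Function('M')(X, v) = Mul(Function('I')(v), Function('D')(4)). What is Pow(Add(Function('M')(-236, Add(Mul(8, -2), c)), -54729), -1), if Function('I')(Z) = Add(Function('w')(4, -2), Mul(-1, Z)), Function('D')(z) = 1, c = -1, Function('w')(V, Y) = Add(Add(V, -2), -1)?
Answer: Rational(-1, 54711) ≈ -1.8278e-5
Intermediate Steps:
Function('w')(V, Y) = Add(-3, V) (Function('w')(V, Y) = Add(Add(-2, V), -1) = Add(-3, V))
Function('I')(Z) = Add(1, Mul(-1, Z)) (Function('I')(Z) = Add(Add(-3, 4), Mul(-1, Z)) = Add(1, Mul(-1, Z)))
Function('M')(X, v) = Add(1, Mul(-1, v)) (Function('M')(X, v) = Mul(Add(1, Mul(-1, v)), 1) = Add(1, Mul(-1, v)))
Pow(Add(Function('M')(-236, Add(Mul(8, -2), c)), -54729), -1) = Pow(Add(Add(1, Mul(-1, Add(Mul(8, -2), -1))), -54729), -1) = Pow(Add(Add(1, Mul(-1, Add(-16, -1))), -54729), -1) = Pow(Add(Add(1, Mul(-1, -17)), -54729), -1) = Pow(Add(Add(1, 17), -54729), -1) = Pow(Add(18, -54729), -1) = Pow(-54711, -1) = Rational(-1, 54711)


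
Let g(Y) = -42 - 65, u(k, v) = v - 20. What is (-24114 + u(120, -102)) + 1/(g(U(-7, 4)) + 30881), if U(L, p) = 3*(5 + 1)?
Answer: -745838663/30774 ≈ -24236.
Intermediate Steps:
u(k, v) = -20 + v
U(L, p) = 18 (U(L, p) = 3*6 = 18)
g(Y) = -107
(-24114 + u(120, -102)) + 1/(g(U(-7, 4)) + 30881) = (-24114 + (-20 - 102)) + 1/(-107 + 30881) = (-24114 - 122) + 1/30774 = -24236 + 1/30774 = -745838663/30774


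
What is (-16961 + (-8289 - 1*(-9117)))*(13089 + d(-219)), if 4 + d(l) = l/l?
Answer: -211116438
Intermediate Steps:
d(l) = -3 (d(l) = -4 + l/l = -4 + 1 = -3)
(-16961 + (-8289 - 1*(-9117)))*(13089 + d(-219)) = (-16961 + (-8289 - 1*(-9117)))*(13089 - 3) = (-16961 + (-8289 + 9117))*13086 = (-16961 + 828)*13086 = -16133*13086 = -211116438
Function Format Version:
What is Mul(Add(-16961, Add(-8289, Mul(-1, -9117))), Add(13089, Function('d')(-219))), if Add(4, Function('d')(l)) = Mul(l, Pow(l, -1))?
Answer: -211116438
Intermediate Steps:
Function('d')(l) = -3 (Function('d')(l) = Add(-4, Mul(l, Pow(l, -1))) = Add(-4, 1) = -3)
Mul(Add(-16961, Add(-8289, Mul(-1, -9117))), Add(13089, Function('d')(-219))) = Mul(Add(-16961, Add(-8289, Mul(-1, -9117))), Add(13089, -3)) = Mul(Add(-16961, Add(-8289, 9117)), 13086) = Mul(Add(-16961, 828), 13086) = Mul(-16133, 13086) = -211116438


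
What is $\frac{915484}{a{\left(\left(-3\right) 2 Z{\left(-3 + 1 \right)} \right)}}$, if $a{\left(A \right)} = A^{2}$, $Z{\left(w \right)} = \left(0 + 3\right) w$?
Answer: $\frac{228871}{324} \approx 706.39$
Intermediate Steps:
$Z{\left(w \right)} = 3 w$
$\frac{915484}{a{\left(\left(-3\right) 2 Z{\left(-3 + 1 \right)} \right)}} = \frac{915484}{\left(\left(-3\right) 2 \cdot 3 \left(-3 + 1\right)\right)^{2}} = \frac{915484}{\left(- 6 \cdot 3 \left(-2\right)\right)^{2}} = \frac{915484}{\left(\left(-6\right) \left(-6\right)\right)^{2}} = \frac{915484}{36^{2}} = \frac{915484}{1296} = 915484 \cdot \frac{1}{1296} = \frac{228871}{324}$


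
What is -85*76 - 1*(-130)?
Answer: -6330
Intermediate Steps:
-85*76 - 1*(-130) = -6460 + 130 = -6330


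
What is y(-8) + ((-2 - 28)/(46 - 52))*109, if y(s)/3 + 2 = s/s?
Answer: 542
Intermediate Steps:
y(s) = -3 (y(s) = -6 + 3*(s/s) = -6 + 3*1 = -6 + 3 = -3)
y(-8) + ((-2 - 28)/(46 - 52))*109 = -3 + ((-2 - 28)/(46 - 52))*109 = -3 - 30/(-6)*109 = -3 - 30*(-⅙)*109 = -3 + 5*109 = -3 + 545 = 542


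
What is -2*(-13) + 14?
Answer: 40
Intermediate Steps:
-2*(-13) + 14 = 26 + 14 = 40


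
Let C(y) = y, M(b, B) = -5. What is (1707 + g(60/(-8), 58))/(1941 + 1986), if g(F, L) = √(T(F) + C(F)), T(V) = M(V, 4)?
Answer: 569/1309 + 5*I*√2/7854 ≈ 0.43468 + 0.00090031*I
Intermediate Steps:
T(V) = -5
g(F, L) = √(-5 + F)
(1707 + g(60/(-8), 58))/(1941 + 1986) = (1707 + √(-5 + 60/(-8)))/(1941 + 1986) = (1707 + √(-5 + 60*(-⅛)))/3927 = (1707 + √(-5 - 15/2))*(1/3927) = (1707 + √(-25/2))*(1/3927) = (1707 + 5*I*√2/2)*(1/3927) = 569/1309 + 5*I*√2/7854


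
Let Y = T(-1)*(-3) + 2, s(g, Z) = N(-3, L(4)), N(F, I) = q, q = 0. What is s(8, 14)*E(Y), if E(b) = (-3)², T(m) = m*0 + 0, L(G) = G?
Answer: 0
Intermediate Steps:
N(F, I) = 0
T(m) = 0 (T(m) = 0 + 0 = 0)
s(g, Z) = 0
Y = 2 (Y = 0*(-3) + 2 = 0 + 2 = 2)
E(b) = 9
s(8, 14)*E(Y) = 0*9 = 0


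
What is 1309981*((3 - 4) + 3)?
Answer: 2619962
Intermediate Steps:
1309981*((3 - 4) + 3) = 1309981*(-1 + 3) = 1309981*2 = 2619962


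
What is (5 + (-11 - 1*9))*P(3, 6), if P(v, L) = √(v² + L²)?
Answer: -45*√5 ≈ -100.62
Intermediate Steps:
P(v, L) = √(L² + v²)
(5 + (-11 - 1*9))*P(3, 6) = (5 + (-11 - 1*9))*√(6² + 3²) = (5 + (-11 - 9))*√(36 + 9) = (5 - 20)*√45 = -45*√5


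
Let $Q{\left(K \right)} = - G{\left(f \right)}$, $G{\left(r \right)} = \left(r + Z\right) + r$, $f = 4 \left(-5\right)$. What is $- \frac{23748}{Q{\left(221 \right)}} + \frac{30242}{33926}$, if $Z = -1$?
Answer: $- \frac{402217363}{695483} \approx -578.33$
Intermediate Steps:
$f = -20$
$G{\left(r \right)} = -1 + 2 r$ ($G{\left(r \right)} = \left(r - 1\right) + r = \left(-1 + r\right) + r = -1 + 2 r$)
$Q{\left(K \right)} = 41$ ($Q{\left(K \right)} = - (-1 + 2 \left(-20\right)) = - (-1 - 40) = \left(-1\right) \left(-41\right) = 41$)
$- \frac{23748}{Q{\left(221 \right)}} + \frac{30242}{33926} = - \frac{23748}{41} + \frac{30242}{33926} = \left(-23748\right) \frac{1}{41} + 30242 \cdot \frac{1}{33926} = - \frac{23748}{41} + \frac{15121}{16963} = - \frac{402217363}{695483}$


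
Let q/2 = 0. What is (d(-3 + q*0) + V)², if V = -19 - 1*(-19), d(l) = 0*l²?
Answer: 0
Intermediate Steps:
q = 0 (q = 2*0 = 0)
d(l) = 0
V = 0 (V = -19 + 19 = 0)
(d(-3 + q*0) + V)² = (0 + 0)² = 0² = 0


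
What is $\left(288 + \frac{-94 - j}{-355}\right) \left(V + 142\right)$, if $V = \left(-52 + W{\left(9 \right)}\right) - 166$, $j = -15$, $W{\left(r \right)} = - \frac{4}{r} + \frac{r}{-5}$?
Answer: $- \frac{360265199}{15975} \approx -22552.0$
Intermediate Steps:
$W{\left(r \right)} = - \frac{4}{r} - \frac{r}{5}$ ($W{\left(r \right)} = - \frac{4}{r} + r \left(- \frac{1}{5}\right) = - \frac{4}{r} - \frac{r}{5}$)
$V = - \frac{9911}{45}$ ($V = \left(-52 - \left(\frac{9}{5} + \frac{4}{9}\right)\right) - 166 = \left(-52 - \frac{101}{45}\right) - 166 = - \frac{2441}{45} - 166 = - \frac{9911}{45} \approx -220.24$)
$\left(288 + \frac{-94 - j}{-355}\right) \left(V + 142\right) = \left(288 + \frac{-94 - -15}{-355}\right) \left(- \frac{9911}{45} + 142\right) = \left(288 + \left(-94 + 15\right) \left(- \frac{1}{355}\right)\right) \left(- \frac{3521}{45}\right) = \left(288 - - \frac{79}{355}\right) \left(- \frac{3521}{45}\right) = \left(288 + \frac{79}{355}\right) \left(- \frac{3521}{45}\right) = \frac{102319}{355} \left(- \frac{3521}{45}\right) = - \frac{360265199}{15975}$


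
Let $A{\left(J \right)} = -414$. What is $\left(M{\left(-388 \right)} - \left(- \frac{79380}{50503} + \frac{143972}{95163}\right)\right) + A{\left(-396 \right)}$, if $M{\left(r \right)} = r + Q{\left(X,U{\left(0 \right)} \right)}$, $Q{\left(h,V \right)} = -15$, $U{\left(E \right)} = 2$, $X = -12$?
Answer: $- \frac{3926232858989}{4806016989} \approx -816.94$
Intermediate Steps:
$M{\left(r \right)} = -15 + r$ ($M{\left(r \right)} = r - 15 = -15 + r$)
$\left(M{\left(-388 \right)} - \left(- \frac{79380}{50503} + \frac{143972}{95163}\right)\right) + A{\left(-396 \right)} = \left(\left(-15 - 388\right) - \left(- \frac{79380}{50503} + \frac{143972}{95163}\right)\right) - 414 = \left(-403 - - \frac{283021024}{4806016989}\right) - 414 = \left(-403 + \left(- \frac{143972}{95163} + \frac{79380}{50503}\right)\right) - 414 = \left(-403 + \frac{283021024}{4806016989}\right) - 414 = - \frac{1936541825543}{4806016989} - 414 = - \frac{3926232858989}{4806016989}$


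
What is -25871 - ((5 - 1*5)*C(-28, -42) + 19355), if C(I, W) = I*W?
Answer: -45226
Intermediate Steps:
-25871 - ((5 - 1*5)*C(-28, -42) + 19355) = -25871 - ((5 - 1*5)*(-28*(-42)) + 19355) = -25871 - ((5 - 5)*1176 + 19355) = -25871 - (0*1176 + 19355) = -25871 - (0 + 19355) = -25871 - 1*19355 = -25871 - 19355 = -45226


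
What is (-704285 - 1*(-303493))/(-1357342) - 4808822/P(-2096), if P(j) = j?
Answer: 233144861827/101606744 ≈ 2294.6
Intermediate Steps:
(-704285 - 1*(-303493))/(-1357342) - 4808822/P(-2096) = (-704285 - 1*(-303493))/(-1357342) - 4808822/(-2096) = (-704285 + 303493)*(-1/1357342) - 4808822*(-1/2096) = -400792*(-1/1357342) + 2404411/1048 = 28628/96953 + 2404411/1048 = 233144861827/101606744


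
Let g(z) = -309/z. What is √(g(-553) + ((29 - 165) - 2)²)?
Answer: √5823997473/553 ≈ 138.00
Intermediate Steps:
√(g(-553) + ((29 - 165) - 2)²) = √(-309/(-553) + ((29 - 165) - 2)²) = √(-309*(-1/553) + (-136 - 2)²) = √(309/553 + (-138)²) = √(309/553 + 19044) = √(10531641/553) = √5823997473/553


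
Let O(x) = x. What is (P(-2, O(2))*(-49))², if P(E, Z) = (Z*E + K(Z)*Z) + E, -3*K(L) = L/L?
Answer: 960400/9 ≈ 1.0671e+5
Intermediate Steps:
K(L) = -⅓ (K(L) = -L/(3*L) = -⅓*1 = -⅓)
P(E, Z) = E - Z/3 + E*Z (P(E, Z) = (Z*E - Z/3) + E = (E*Z - Z/3) + E = (-Z/3 + E*Z) + E = E - Z/3 + E*Z)
(P(-2, O(2))*(-49))² = ((-2 - ⅓*2 - 2*2)*(-49))² = ((-2 - ⅔ - 4)*(-49))² = (-20/3*(-49))² = (980/3)² = 960400/9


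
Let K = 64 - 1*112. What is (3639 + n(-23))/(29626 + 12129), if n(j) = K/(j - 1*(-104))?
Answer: 98237/1127385 ≈ 0.087137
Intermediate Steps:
K = -48 (K = 64 - 112 = -48)
n(j) = -48/(104 + j) (n(j) = -48/(j - 1*(-104)) = -48/(j + 104) = -48/(104 + j))
(3639 + n(-23))/(29626 + 12129) = (3639 - 48/(104 - 23))/(29626 + 12129) = (3639 - 48/81)/41755 = (3639 - 48*1/81)*(1/41755) = (3639 - 16/27)*(1/41755) = (98237/27)*(1/41755) = 98237/1127385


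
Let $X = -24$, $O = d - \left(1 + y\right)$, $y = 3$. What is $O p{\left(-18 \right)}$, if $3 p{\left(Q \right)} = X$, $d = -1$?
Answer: $40$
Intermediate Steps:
$O = -5$ ($O = -1 - \left(1 + 3\right) = -1 - 4 = -5$)
$p{\left(Q \right)} = -8$ ($p{\left(Q \right)} = \frac{1}{3} \left(-24\right) = -8$)
$O p{\left(-18 \right)} = \left(-5\right) \left(-8\right) = 40$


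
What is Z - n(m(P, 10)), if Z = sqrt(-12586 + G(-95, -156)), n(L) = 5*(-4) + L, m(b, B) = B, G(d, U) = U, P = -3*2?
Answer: 10 + I*sqrt(12742) ≈ 10.0 + 112.88*I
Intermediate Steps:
P = -6
n(L) = -20 + L
Z = I*sqrt(12742) (Z = sqrt(-12586 - 156) = sqrt(-12742) = I*sqrt(12742) ≈ 112.88*I)
Z - n(m(P, 10)) = I*sqrt(12742) - (-20 + 10) = I*sqrt(12742) - 1*(-10) = I*sqrt(12742) + 10 = 10 + I*sqrt(12742)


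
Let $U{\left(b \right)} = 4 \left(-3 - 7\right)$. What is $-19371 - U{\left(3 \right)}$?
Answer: $-19331$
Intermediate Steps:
$U{\left(b \right)} = -40$ ($U{\left(b \right)} = 4 \left(-10\right) = -40$)
$-19371 - U{\left(3 \right)} = -19371 - -40 = -19371 + 40 = -19331$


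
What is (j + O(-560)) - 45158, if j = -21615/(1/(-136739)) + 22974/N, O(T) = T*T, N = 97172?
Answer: 143614479316709/48586 ≈ 2.9559e+9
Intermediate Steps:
O(T) = T²
j = 143601436793697/48586 (j = -21615/(1/(-136739)) + 22974/97172 = -21615/(-1/136739) + 22974*(1/97172) = -21615*(-136739) + 11487/48586 = 2955613485 + 11487/48586 = 143601436793697/48586 ≈ 2.9556e+9)
(j + O(-560)) - 45158 = (143601436793697/48586 + (-560)²) - 45158 = (143601436793697/48586 + 313600) - 45158 = 143616673363297/48586 - 45158 = 143614479316709/48586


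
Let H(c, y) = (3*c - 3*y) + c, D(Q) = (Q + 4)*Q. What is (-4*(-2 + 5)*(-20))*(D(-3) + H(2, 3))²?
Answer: 3840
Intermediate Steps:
D(Q) = Q*(4 + Q) (D(Q) = (4 + Q)*Q = Q*(4 + Q))
H(c, y) = -3*y + 4*c (H(c, y) = (-3*y + 3*c) + c = -3*y + 4*c)
(-4*(-2 + 5)*(-20))*(D(-3) + H(2, 3))² = (-4*(-2 + 5)*(-20))*(-3*(4 - 3) + (-3*3 + 4*2))² = (-4*3*(-20))*(-3*1 + (-9 + 8))² = (-12*(-20))*(-3 - 1)² = 240*(-4)² = 240*16 = 3840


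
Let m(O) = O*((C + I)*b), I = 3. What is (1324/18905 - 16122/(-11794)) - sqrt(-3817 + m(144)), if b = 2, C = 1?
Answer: 160200833/111482785 - I*sqrt(2665) ≈ 1.437 - 51.624*I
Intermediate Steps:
m(O) = 8*O (m(O) = O*((1 + 3)*2) = O*(4*2) = O*8 = 8*O)
(1324/18905 - 16122/(-11794)) - sqrt(-3817 + m(144)) = (1324/18905 - 16122/(-11794)) - sqrt(-3817 + 8*144) = (1324*(1/18905) - 16122*(-1/11794)) - sqrt(-3817 + 1152) = (1324/18905 + 8061/5897) - sqrt(-2665) = 160200833/111482785 - I*sqrt(2665)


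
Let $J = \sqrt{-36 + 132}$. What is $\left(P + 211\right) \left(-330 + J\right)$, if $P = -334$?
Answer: $40590 - 492 \sqrt{6} \approx 39385.0$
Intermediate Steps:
$J = 4 \sqrt{6}$ ($J = \sqrt{96} = 4 \sqrt{6} \approx 9.798$)
$\left(P + 211\right) \left(-330 + J\right) = \left(-334 + 211\right) \left(-330 + 4 \sqrt{6}\right) = - 123 \left(-330 + 4 \sqrt{6}\right) = 40590 - 492 \sqrt{6}$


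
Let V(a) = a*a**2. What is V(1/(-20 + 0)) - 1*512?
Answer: -4096001/8000 ≈ -512.00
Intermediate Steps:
V(a) = a**3
V(1/(-20 + 0)) - 1*512 = (1/(-20 + 0))**3 - 1*512 = (1/(-20))**3 - 512 = (-1/20)**3 - 512 = -1/8000 - 512 = -4096001/8000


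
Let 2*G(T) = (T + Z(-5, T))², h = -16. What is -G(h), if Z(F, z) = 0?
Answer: -128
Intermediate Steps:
G(T) = T²/2 (G(T) = (T + 0)²/2 = T²/2)
-G(h) = -(-16)²/2 = -256/2 = -1*128 = -128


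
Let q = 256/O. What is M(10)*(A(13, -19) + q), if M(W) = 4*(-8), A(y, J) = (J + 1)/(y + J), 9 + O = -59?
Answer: 416/17 ≈ 24.471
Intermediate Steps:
O = -68 (O = -9 - 59 = -68)
A(y, J) = (1 + J)/(J + y)
M(W) = -32
q = -64/17 (q = 256/(-68) = 256*(-1/68) = -64/17 ≈ -3.7647)
M(10)*(A(13, -19) + q) = -32*((1 - 19)/(-19 + 13) - 64/17) = -32*(-18/(-6) - 64/17) = -32*(-1/6*(-18) - 64/17) = -32*(3 - 64/17) = -32*(-13/17) = 416/17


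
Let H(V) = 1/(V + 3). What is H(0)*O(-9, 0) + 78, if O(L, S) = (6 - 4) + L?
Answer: 227/3 ≈ 75.667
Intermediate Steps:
O(L, S) = 2 + L
H(V) = 1/(3 + V)
H(0)*O(-9, 0) + 78 = (2 - 9)/(3 + 0) + 78 = -7/3 + 78 = 227/3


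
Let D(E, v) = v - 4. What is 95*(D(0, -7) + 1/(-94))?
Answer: -98325/94 ≈ -1046.0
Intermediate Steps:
D(E, v) = -4 + v
95*(D(0, -7) + 1/(-94)) = 95*((-4 - 7) + 1/(-94)) = 95*(-11 - 1/94) = 95*(-1035/94) = -98325/94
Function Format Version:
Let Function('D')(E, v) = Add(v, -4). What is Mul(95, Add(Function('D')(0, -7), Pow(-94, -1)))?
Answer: Rational(-98325, 94) ≈ -1046.0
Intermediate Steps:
Function('D')(E, v) = Add(-4, v)
Mul(95, Add(Function('D')(0, -7), Pow(-94, -1))) = Mul(95, Add(Add(-4, -7), Pow(-94, -1))) = Mul(95, Add(-11, Rational(-1, 94))) = Mul(95, Rational(-1035, 94)) = Rational(-98325, 94)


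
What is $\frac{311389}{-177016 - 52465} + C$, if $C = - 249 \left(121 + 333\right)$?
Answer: $- \frac{25942220515}{229481} \approx -1.1305 \cdot 10^{5}$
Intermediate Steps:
$C = -113046$ ($C = \left(-249\right) 454 = -113046$)
$\frac{311389}{-177016 - 52465} + C = \frac{311389}{-177016 - 52465} - 113046 = \frac{311389}{-229481} - 113046 = 311389 \left(- \frac{1}{229481}\right) - 113046 = - \frac{311389}{229481} - 113046 = - \frac{25942220515}{229481}$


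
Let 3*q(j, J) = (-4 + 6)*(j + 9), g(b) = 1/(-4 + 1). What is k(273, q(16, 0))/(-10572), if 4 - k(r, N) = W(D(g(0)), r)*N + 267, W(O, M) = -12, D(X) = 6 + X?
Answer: 21/3524 ≈ 0.0059591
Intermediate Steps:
g(b) = -⅓ (g(b) = 1/(-3) = -⅓)
q(j, J) = 6 + 2*j/3 (q(j, J) = ((-4 + 6)*(j + 9))/3 = (2*(9 + j))/3 = (18 + 2*j)/3 = 6 + 2*j/3)
k(r, N) = -263 + 12*N (k(r, N) = 4 - (-12*N + 267) = 4 - (267 - 12*N) = 4 + (-267 + 12*N) = -263 + 12*N)
k(273, q(16, 0))/(-10572) = (-263 + 12*(6 + (⅔)*16))/(-10572) = (-263 + 12*(6 + 32/3))*(-1/10572) = (-263 + 12*(50/3))*(-1/10572) = (-263 + 200)*(-1/10572) = -63*(-1/10572) = 21/3524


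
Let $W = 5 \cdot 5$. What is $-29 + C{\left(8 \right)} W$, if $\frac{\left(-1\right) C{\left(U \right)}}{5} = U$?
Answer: $-1029$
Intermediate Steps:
$W = 25$
$C{\left(U \right)} = - 5 U$
$-29 + C{\left(8 \right)} W = -29 + \left(-5\right) 8 \cdot 25 = -29 - 1000 = -1029$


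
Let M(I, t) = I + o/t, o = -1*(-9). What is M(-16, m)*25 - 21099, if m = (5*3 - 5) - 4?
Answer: -42923/2 ≈ -21462.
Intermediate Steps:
o = 9
m = 6 (m = (15 - 5) - 4 = 10 - 4 = 6)
M(I, t) = I + 9/t
M(-16, m)*25 - 21099 = (-16 + 9/6)*25 - 21099 = (-16 + 9*(⅙))*25 - 21099 = (-16 + 3/2)*25 - 21099 = -29/2*25 - 21099 = -725/2 - 21099 = -42923/2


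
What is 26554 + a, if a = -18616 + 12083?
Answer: 20021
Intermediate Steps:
a = -6533
26554 + a = 26554 - 6533 = 20021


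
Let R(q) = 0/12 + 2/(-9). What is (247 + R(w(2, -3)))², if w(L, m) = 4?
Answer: 4932841/81 ≈ 60899.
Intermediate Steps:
R(q) = -2/9 (R(q) = 0*(1/12) + 2*(-⅑) = 0 - 2/9 = -2/9)
(247 + R(w(2, -3)))² = (247 - 2/9)² = (2221/9)² = 4932841/81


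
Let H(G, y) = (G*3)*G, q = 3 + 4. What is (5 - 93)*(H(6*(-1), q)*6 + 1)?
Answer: -57112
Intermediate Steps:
q = 7
H(G, y) = 3*G² (H(G, y) = (3*G)*G = 3*G²)
(5 - 93)*(H(6*(-1), q)*6 + 1) = (5 - 93)*((3*(6*(-1))²)*6 + 1) = -88*((3*(-6)²)*6 + 1) = -88*((3*36)*6 + 1) = -88*(108*6 + 1) = -88*(648 + 1) = -88*649 = -57112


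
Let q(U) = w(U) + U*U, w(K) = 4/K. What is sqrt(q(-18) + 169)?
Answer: sqrt(4435)/3 ≈ 22.199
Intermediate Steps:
q(U) = U**2 + 4/U (q(U) = 4/U + U*U = 4/U + U**2 = U**2 + 4/U)
sqrt(q(-18) + 169) = sqrt((4 + (-18)**3)/(-18) + 169) = sqrt(-(4 - 5832)/18 + 169) = sqrt(-1/18*(-5828) + 169) = sqrt(2914/9 + 169) = sqrt(4435/9) = sqrt(4435)/3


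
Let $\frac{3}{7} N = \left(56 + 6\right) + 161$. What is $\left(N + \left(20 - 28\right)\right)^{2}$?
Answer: $\frac{2362369}{9} \approx 2.6249 \cdot 10^{5}$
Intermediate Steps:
$N = \frac{1561}{3}$ ($N = \frac{7 \left(\left(56 + 6\right) + 161\right)}{3} = \frac{7 \left(62 + 161\right)}{3} = \frac{7}{3} \cdot 223 = \frac{1561}{3} \approx 520.33$)
$\left(N + \left(20 - 28\right)\right)^{2} = \left(\frac{1561}{3} + \left(20 - 28\right)\right)^{2} = \left(\frac{1561}{3} - 8\right)^{2} = \left(\frac{1537}{3}\right)^{2} = \frac{2362369}{9}$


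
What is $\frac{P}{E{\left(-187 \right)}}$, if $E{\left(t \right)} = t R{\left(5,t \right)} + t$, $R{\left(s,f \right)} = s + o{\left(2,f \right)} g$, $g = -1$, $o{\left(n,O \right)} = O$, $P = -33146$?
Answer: $\frac{33146}{36091} \approx 0.9184$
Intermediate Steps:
$R{\left(s,f \right)} = s - f$ ($R{\left(s,f \right)} = s + f \left(-1\right) = s - f$)
$E{\left(t \right)} = t + t \left(5 - t\right)$ ($E{\left(t \right)} = t \left(5 - t\right) + t = t + t \left(5 - t\right)$)
$\frac{P}{E{\left(-187 \right)}} = - \frac{33146}{\left(-187\right) \left(6 - -187\right)} = - \frac{33146}{\left(-187\right) \left(6 + 187\right)} = - \frac{33146}{\left(-187\right) 193} = - \frac{33146}{-36091} = \left(-33146\right) \left(- \frac{1}{36091}\right) = \frac{33146}{36091}$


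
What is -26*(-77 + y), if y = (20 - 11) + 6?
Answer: 1612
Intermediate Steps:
y = 15 (y = 9 + 6 = 15)
-26*(-77 + y) = -26*(-77 + 15) = -26*(-62) = 1612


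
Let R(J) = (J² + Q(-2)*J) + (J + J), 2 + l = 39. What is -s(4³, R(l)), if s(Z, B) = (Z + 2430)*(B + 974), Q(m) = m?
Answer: -5843442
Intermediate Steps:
l = 37 (l = -2 + 39 = 37)
R(J) = J² (R(J) = (J² - 2*J) + (J + J) = (J² - 2*J) + 2*J = J²)
s(Z, B) = (974 + B)*(2430 + Z) (s(Z, B) = (2430 + Z)*(974 + B) = (974 + B)*(2430 + Z))
-s(4³, R(l)) = -(2366820 + 974*4³ + 2430*37² + 37²*4³) = -(2366820 + 974*64 + 2430*1369 + 1369*64) = -(2366820 + 62336 + 3326670 + 87616) = -1*5843442 = -5843442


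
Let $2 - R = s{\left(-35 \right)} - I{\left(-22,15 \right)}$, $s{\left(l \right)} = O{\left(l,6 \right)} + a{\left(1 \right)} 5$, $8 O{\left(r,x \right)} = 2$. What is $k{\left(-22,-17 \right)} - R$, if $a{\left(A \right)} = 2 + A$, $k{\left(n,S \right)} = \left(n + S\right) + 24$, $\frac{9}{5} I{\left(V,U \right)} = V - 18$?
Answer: $\frac{737}{36} \approx 20.472$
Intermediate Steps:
$O{\left(r,x \right)} = \frac{1}{4}$ ($O{\left(r,x \right)} = \frac{1}{8} \cdot 2 = \frac{1}{4}$)
$I{\left(V,U \right)} = -10 + \frac{5 V}{9}$ ($I{\left(V,U \right)} = \frac{5 \left(V - 18\right)}{9} = \frac{5 \left(-18 + V\right)}{9} = -10 + \frac{5 V}{9}$)
$k{\left(n,S \right)} = 24 + S + n$ ($k{\left(n,S \right)} = \left(S + n\right) + 24 = 24 + S + n$)
$s{\left(l \right)} = \frac{61}{4}$ ($s{\left(l \right)} = \frac{1}{4} + \left(2 + 1\right) 5 = \frac{1}{4} + 3 \cdot 5 = \frac{1}{4} + 15 = \frac{61}{4}$)
$R = - \frac{1277}{36}$ ($R = 2 - \left(\frac{61}{4} - \left(-10 + \frac{5}{9} \left(-22\right)\right)\right) = 2 - \left(\frac{61}{4} - \left(-10 - \frac{110}{9}\right)\right) = 2 - \left(\frac{61}{4} - - \frac{200}{9}\right) = 2 - \left(\frac{61}{4} + \frac{200}{9}\right) = 2 - \frac{1349}{36} = - \frac{1277}{36} \approx -35.472$)
$k{\left(-22,-17 \right)} - R = \left(24 - 17 - 22\right) - - \frac{1277}{36} = -15 + \frac{1277}{36} = \frac{737}{36}$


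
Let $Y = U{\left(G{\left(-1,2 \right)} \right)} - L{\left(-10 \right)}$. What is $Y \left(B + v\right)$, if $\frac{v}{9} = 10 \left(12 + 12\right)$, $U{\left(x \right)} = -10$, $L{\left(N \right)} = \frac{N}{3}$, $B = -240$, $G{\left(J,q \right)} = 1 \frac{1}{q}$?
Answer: $-12800$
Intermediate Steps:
$G{\left(J,q \right)} = \frac{1}{q}$
$L{\left(N \right)} = \frac{N}{3}$ ($L{\left(N \right)} = N \frac{1}{3} = \frac{N}{3}$)
$v = 2160$ ($v = 9 \cdot 10 \left(12 + 12\right) = 9 \cdot 10 \cdot 24 = 9 \cdot 240 = 2160$)
$Y = - \frac{20}{3}$ ($Y = -10 - \frac{1}{3} \left(-10\right) = -10 - - \frac{10}{3} = -10 + \frac{10}{3} = - \frac{20}{3} \approx -6.6667$)
$Y \left(B + v\right) = - \frac{20 \left(-240 + 2160\right)}{3} = \left(- \frac{20}{3}\right) 1920 = -12800$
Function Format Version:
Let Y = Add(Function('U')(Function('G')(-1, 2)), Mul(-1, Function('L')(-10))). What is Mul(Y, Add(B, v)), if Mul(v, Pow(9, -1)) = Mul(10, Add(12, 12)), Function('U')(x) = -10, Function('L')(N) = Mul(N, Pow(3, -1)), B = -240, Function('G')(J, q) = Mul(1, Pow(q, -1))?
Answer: -12800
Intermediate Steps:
Function('G')(J, q) = Pow(q, -1)
Function('L')(N) = Mul(Rational(1, 3), N) (Function('L')(N) = Mul(N, Rational(1, 3)) = Mul(Rational(1, 3), N))
v = 2160 (v = Mul(9, Mul(10, Add(12, 12))) = Mul(9, Mul(10, 24)) = Mul(9, 240) = 2160)
Y = Rational(-20, 3) (Y = Add(-10, Mul(-1, Mul(Rational(1, 3), -10))) = Add(-10, Mul(-1, Rational(-10, 3))) = Add(-10, Rational(10, 3)) = Rational(-20, 3) ≈ -6.6667)
Mul(Y, Add(B, v)) = Mul(Rational(-20, 3), Add(-240, 2160)) = Mul(Rational(-20, 3), 1920) = -12800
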